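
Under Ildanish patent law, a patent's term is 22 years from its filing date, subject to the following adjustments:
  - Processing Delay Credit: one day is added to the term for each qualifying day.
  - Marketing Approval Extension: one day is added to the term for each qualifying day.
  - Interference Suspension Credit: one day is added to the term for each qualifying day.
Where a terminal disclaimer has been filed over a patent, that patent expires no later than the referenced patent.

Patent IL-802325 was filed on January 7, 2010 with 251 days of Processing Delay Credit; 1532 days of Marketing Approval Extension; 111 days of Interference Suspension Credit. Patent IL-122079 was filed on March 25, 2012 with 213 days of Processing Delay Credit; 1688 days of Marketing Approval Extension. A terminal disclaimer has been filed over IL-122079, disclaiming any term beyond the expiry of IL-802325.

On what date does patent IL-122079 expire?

Natural term of IL-122079:
  Base: filing + 22 years → 25 March 2034.
  Processing Delay Credit: +213 days → 24 October 2034.
  Marketing Approval Extension: +1688 days → 8 June 2039.
Expiry of referenced patent IL-802325:
  Base: filing + 22 years → 7 January 2032.
  Processing Delay Credit: +251 days → 14 September 2032.
  Marketing Approval Extension: +1532 days → 24 November 2036.
  Interference Suspension Credit: +111 days → 15 March 2037.
Terminal disclaimer: IL-122079 expires on the earlier of 8 June 2039 and 15 March 2037.

March 15, 2037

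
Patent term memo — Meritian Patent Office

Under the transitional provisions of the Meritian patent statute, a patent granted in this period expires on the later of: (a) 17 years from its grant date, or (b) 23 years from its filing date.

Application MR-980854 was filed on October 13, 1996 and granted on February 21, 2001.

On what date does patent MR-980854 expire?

October 13, 2019

(a) grant + 17 years → 21 February 2018.
(b) filing + 23 years → 13 October 2019.
Later of the two: 13 October 2019.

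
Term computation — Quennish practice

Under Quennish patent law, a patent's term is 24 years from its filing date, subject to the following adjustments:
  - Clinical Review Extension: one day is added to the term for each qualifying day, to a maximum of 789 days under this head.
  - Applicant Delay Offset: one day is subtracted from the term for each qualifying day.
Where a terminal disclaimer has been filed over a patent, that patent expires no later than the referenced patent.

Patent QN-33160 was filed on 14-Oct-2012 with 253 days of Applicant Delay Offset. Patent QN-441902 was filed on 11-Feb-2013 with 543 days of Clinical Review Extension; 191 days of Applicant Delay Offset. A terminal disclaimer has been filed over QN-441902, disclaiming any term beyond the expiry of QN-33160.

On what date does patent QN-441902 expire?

2036-02-04

Natural term of QN-441902:
  Base: filing + 24 years → 11 February 2037.
  Clinical Review Extension: 543 days (within the 789-day cap) → +543 days → 8 August 2038.
  Applicant Delay Offset: −191 days → 29 January 2038.
Expiry of referenced patent QN-33160:
  Base: filing + 24 years → 14 October 2036.
  Applicant Delay Offset: −253 days → 4 February 2036.
Terminal disclaimer: QN-441902 expires on the earlier of 29 January 2038 and 4 February 2036.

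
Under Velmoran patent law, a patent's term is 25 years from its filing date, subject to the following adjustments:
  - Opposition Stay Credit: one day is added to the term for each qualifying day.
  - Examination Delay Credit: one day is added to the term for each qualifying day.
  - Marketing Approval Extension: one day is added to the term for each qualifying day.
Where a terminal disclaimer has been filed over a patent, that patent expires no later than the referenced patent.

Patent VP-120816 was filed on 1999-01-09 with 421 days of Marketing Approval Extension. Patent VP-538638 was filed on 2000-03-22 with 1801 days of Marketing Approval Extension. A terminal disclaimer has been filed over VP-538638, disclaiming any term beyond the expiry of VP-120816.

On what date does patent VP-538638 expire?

Natural term of VP-538638:
  Base: filing + 25 years → 22 March 2025.
  Marketing Approval Extension: +1801 days → 25 February 2030.
Expiry of referenced patent VP-120816:
  Base: filing + 25 years → 9 January 2024.
  Marketing Approval Extension: +421 days → 5 March 2025.
Terminal disclaimer: VP-538638 expires on the earlier of 25 February 2030 and 5 March 2025.

March 5, 2025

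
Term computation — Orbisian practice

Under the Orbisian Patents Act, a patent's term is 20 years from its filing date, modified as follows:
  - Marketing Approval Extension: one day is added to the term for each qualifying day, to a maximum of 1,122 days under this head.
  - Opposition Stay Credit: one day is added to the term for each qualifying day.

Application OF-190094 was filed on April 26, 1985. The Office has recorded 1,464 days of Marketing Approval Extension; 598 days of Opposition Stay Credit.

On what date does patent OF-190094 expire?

Base term: filing date + 20 years → 26 April 2005.
Marketing Approval Extension: 1464 days claimed exceeds the 1122-day cap, so +1122 days → 22 May 2008.
Opposition Stay Credit: +598 days → 10 January 2010.

2010-01-10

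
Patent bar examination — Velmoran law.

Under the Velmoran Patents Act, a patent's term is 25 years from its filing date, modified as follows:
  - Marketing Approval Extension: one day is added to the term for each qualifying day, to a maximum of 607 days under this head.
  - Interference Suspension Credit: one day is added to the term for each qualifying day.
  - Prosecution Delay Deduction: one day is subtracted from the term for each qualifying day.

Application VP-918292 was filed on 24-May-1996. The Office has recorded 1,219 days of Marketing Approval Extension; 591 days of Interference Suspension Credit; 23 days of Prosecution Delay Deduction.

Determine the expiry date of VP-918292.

Base term: filing date + 25 years → 24 May 2021.
Marketing Approval Extension: 1219 days claimed exceeds the 607-day cap, so +607 days → 21 January 2023.
Interference Suspension Credit: +591 days → 3 September 2024.
Prosecution Delay Deduction: −23 days → 11 August 2024.

August 11, 2024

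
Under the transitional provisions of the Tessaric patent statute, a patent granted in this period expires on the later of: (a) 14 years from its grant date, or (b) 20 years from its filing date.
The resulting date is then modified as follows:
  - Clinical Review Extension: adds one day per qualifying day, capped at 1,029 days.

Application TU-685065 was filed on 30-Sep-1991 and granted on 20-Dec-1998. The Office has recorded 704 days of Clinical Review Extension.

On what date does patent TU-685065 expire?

2014-11-24

(a) grant + 14 years → 20 December 2012.
(b) filing + 20 years → 30 September 2011.
Later of the two: 20 December 2012.
Clinical Review Extension: 704 days (within the 1029-day cap) → +704 days → 24 November 2014.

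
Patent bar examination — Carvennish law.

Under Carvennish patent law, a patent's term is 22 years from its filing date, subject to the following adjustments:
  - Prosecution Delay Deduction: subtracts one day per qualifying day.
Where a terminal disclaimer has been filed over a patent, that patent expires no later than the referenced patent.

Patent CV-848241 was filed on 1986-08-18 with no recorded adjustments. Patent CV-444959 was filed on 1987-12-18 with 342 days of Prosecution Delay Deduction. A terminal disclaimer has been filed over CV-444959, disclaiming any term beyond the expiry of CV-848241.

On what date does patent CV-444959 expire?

Natural term of CV-444959:
  Base: filing + 22 years → 18 December 2009.
  Prosecution Delay Deduction: −342 days → 10 January 2009.
Expiry of referenced patent CV-848241:
  Base: filing + 22 years → 18 August 2008.
Terminal disclaimer: CV-444959 expires on the earlier of 10 January 2009 and 18 August 2008.

2008-08-18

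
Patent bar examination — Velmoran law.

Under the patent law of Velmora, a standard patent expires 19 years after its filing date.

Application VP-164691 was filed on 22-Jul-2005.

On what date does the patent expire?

2024-07-22

Filing date + 19 years → 22 July 2024.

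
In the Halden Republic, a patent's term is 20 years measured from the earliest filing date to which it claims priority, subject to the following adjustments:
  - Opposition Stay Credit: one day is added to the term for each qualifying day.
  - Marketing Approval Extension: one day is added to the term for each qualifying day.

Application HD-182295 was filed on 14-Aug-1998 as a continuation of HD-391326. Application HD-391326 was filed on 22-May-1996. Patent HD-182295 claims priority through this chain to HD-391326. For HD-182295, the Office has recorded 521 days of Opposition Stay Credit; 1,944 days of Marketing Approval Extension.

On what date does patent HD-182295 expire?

Earliest priority filing: 22 May 1996.
Base term: 22 May 1996 + 20 years → 22 May 2016.
Opposition Stay Credit: +521 days → 25 October 2017.
Marketing Approval Extension: +1944 days → 20 February 2023.

2023-02-20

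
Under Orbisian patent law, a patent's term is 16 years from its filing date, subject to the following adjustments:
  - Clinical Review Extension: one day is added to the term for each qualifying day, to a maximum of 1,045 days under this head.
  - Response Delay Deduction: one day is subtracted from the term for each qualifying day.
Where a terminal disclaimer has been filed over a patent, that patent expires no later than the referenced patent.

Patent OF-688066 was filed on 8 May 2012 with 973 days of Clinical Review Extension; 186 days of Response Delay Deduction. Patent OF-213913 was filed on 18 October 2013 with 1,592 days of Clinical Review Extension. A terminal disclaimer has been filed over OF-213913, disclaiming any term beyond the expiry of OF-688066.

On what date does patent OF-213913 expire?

Natural term of OF-213913:
  Base: filing + 16 years → 18 October 2029.
  Clinical Review Extension: 1592 days claimed exceeds the 1045-day cap, so +1045 days → 28 August 2032.
Expiry of referenced patent OF-688066:
  Base: filing + 16 years → 8 May 2028.
  Clinical Review Extension: 973 days (within the 1045-day cap) → +973 days → 6 January 2031.
  Response Delay Deduction: −186 days → 4 July 2030.
Terminal disclaimer: OF-213913 expires on the earlier of 28 August 2032 and 4 July 2030.

July 4, 2030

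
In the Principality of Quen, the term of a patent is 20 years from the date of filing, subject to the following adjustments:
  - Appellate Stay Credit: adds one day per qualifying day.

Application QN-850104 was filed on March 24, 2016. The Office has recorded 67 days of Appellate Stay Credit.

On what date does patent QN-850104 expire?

Base term: filing date + 20 years → 24 March 2036.
Appellate Stay Credit: +67 days → 30 May 2036.

2036-05-30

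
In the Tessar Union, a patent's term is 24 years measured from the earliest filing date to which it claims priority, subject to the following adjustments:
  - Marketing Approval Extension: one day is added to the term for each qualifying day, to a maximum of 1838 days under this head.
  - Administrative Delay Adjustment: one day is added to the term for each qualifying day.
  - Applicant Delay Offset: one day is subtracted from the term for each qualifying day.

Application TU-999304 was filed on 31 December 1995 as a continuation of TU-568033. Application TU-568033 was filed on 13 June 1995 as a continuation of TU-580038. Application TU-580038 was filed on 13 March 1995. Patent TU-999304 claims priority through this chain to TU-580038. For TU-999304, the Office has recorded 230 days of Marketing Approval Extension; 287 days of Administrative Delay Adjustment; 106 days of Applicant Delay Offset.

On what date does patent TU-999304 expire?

Earliest priority filing: 13 March 1995.
Base term: 13 March 1995 + 24 years → 13 March 2019.
Marketing Approval Extension: 230 days (within the 1838-day cap) → +230 days → 29 October 2019.
Administrative Delay Adjustment: +287 days → 11 August 2020.
Applicant Delay Offset: −106 days → 27 April 2020.

2020-04-27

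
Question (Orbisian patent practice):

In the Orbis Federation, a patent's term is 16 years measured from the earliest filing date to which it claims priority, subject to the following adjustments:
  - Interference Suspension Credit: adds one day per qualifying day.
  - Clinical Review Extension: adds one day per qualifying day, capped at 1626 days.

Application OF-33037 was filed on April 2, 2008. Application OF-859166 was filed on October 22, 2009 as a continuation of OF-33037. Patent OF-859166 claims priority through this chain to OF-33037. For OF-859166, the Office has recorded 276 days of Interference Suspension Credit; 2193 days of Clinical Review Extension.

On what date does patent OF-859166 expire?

June 17, 2029

Earliest priority filing: 2 April 2008.
Base term: 2 April 2008 + 16 years → 2 April 2024.
Interference Suspension Credit: +276 days → 3 January 2025.
Clinical Review Extension: 2193 days claimed exceeds the 1626-day cap, so +1626 days → 17 June 2029.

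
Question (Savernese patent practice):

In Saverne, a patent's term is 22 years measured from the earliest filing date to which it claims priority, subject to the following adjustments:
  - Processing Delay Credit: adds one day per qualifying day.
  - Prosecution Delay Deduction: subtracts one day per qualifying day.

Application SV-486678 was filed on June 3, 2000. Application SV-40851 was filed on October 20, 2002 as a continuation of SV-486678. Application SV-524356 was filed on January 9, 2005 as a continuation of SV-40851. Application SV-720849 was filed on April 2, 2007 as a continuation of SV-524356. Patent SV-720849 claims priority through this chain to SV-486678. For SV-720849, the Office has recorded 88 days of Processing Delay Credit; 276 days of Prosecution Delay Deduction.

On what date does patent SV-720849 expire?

Earliest priority filing: 3 June 2000.
Base term: 3 June 2000 + 22 years → 3 June 2022.
Processing Delay Credit: +88 days → 30 August 2022.
Prosecution Delay Deduction: −276 days → 27 November 2021.

2021-11-27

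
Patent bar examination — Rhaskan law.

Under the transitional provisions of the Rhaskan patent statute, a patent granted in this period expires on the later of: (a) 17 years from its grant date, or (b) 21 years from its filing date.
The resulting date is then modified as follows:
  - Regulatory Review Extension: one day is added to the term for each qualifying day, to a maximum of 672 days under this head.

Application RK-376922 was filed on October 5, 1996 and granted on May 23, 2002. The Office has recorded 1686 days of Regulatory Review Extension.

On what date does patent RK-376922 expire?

(a) grant + 17 years → 23 May 2019.
(b) filing + 21 years → 5 October 2017.
Later of the two: 23 May 2019.
Regulatory Review Extension: 1686 days claimed exceeds the 672-day cap, so +672 days → 25 March 2021.

March 25, 2021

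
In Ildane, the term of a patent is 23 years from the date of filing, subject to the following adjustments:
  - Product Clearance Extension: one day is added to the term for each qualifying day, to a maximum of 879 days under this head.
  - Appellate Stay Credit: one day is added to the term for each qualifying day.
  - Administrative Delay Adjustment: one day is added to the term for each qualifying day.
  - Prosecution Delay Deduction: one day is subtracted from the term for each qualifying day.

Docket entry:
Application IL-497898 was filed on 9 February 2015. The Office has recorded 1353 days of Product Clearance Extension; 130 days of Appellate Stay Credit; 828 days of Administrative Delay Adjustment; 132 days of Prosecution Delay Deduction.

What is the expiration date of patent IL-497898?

Base term: filing date + 23 years → 9 February 2038.
Product Clearance Extension: 1353 days claimed exceeds the 879-day cap, so +879 days → 7 July 2040.
Appellate Stay Credit: +130 days → 14 November 2040.
Administrative Delay Adjustment: +828 days → 20 February 2043.
Prosecution Delay Deduction: −132 days → 11 October 2042.

2042-10-11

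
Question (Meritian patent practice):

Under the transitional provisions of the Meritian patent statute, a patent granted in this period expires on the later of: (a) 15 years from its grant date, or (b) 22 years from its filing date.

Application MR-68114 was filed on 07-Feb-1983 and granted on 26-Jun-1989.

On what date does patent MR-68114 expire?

(a) grant + 15 years → 26 June 2004.
(b) filing + 22 years → 7 February 2005.
Later of the two: 7 February 2005.

February 7, 2005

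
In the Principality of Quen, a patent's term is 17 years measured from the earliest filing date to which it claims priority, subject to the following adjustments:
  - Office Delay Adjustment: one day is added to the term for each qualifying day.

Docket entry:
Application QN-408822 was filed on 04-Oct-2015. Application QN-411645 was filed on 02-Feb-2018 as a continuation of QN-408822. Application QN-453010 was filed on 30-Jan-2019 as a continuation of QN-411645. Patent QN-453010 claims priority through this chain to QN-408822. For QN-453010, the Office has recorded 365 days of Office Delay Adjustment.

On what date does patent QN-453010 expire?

Earliest priority filing: 4 October 2015.
Base term: 4 October 2015 + 17 years → 4 October 2032.
Office Delay Adjustment: +365 days → 4 October 2033.

October 4, 2033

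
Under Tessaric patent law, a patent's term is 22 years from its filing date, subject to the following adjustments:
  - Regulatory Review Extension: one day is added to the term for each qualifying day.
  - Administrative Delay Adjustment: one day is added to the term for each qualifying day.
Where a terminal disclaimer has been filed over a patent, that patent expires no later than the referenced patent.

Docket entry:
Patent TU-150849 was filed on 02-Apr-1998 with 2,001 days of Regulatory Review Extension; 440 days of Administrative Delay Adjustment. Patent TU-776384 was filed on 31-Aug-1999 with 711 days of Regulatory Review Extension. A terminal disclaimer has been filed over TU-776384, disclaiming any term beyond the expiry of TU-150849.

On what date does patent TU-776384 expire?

August 12, 2023

Natural term of TU-776384:
  Base: filing + 22 years → 31 August 2021.
  Regulatory Review Extension: +711 days → 12 August 2023.
Expiry of referenced patent TU-150849:
  Base: filing + 22 years → 2 April 2020.
  Regulatory Review Extension: +2001 days → 24 September 2025.
  Administrative Delay Adjustment: +440 days → 8 December 2026.
Terminal disclaimer: TU-776384 expires on the earlier of 12 August 2023 and 8 December 2026.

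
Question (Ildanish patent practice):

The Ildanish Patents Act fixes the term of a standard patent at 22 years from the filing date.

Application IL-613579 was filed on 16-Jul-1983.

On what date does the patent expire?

Filing date + 22 years → 16 July 2005.

2005-07-16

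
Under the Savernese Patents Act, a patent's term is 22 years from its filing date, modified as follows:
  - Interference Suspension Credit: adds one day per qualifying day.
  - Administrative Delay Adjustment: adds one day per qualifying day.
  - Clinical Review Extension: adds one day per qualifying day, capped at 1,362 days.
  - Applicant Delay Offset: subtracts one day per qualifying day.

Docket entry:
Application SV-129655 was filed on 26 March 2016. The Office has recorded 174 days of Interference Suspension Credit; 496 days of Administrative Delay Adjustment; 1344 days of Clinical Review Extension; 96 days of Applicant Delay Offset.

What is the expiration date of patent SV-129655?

2043-06-26

Base term: filing date + 22 years → 26 March 2038.
Interference Suspension Credit: +174 days → 16 September 2038.
Administrative Delay Adjustment: +496 days → 25 January 2040.
Clinical Review Extension: 1344 days (within the 1362-day cap) → +1344 days → 30 September 2043.
Applicant Delay Offset: −96 days → 26 June 2043.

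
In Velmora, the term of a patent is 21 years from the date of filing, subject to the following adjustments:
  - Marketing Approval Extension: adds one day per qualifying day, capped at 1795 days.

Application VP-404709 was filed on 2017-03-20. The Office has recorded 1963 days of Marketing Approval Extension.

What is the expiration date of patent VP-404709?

February 17, 2043

Base term: filing date + 21 years → 20 March 2038.
Marketing Approval Extension: 1963 days claimed exceeds the 1795-day cap, so +1795 days → 17 February 2043.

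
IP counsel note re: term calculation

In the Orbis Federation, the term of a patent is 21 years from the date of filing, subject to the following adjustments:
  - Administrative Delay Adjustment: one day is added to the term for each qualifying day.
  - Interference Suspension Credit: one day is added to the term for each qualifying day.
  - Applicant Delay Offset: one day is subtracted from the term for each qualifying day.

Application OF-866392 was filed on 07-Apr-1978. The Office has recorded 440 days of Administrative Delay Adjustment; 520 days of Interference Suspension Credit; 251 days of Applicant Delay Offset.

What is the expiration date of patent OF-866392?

Base term: filing date + 21 years → 7 April 1999.
Administrative Delay Adjustment: +440 days → 20 June 2000.
Interference Suspension Credit: +520 days → 22 November 2001.
Applicant Delay Offset: −251 days → 16 March 2001.

March 16, 2001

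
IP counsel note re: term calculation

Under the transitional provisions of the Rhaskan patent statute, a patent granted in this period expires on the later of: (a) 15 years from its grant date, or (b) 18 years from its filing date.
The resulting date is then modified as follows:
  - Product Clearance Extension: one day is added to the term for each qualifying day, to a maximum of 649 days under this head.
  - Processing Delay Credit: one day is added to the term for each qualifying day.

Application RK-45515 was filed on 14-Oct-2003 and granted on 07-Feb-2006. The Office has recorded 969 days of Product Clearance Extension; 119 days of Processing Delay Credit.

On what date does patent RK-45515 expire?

(a) grant + 15 years → 7 February 2021.
(b) filing + 18 years → 14 October 2021.
Later of the two: 14 October 2021.
Product Clearance Extension: 969 days claimed exceeds the 649-day cap, so +649 days → 25 July 2023.
Processing Delay Credit: +119 days → 21 November 2023.

November 21, 2023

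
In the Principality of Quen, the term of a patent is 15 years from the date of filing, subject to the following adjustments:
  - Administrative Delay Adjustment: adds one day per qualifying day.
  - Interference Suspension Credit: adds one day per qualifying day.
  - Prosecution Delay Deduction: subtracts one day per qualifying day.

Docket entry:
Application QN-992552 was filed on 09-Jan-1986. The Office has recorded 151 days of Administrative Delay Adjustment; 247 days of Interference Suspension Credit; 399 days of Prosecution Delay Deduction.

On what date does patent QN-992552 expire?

2001-01-08

Base term: filing date + 15 years → 9 January 2001.
Administrative Delay Adjustment: +151 days → 9 June 2001.
Interference Suspension Credit: +247 days → 11 February 2002.
Prosecution Delay Deduction: −399 days → 8 January 2001.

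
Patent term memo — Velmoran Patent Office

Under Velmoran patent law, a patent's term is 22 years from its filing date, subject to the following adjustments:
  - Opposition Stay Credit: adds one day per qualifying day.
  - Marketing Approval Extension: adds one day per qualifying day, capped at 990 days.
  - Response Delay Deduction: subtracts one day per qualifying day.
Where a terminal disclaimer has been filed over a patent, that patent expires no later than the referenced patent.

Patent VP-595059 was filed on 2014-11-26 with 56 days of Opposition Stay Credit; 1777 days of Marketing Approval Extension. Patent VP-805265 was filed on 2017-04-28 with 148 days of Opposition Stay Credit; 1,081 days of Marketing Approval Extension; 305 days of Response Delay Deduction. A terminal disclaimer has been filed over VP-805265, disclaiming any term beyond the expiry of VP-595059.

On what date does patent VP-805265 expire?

October 8, 2039

Natural term of VP-805265:
  Base: filing + 22 years → 28 April 2039.
  Opposition Stay Credit: +148 days → 23 September 2039.
  Marketing Approval Extension: 1081 days claimed exceeds the 990-day cap, so +990 days → 9 June 2042.
  Response Delay Deduction: −305 days → 8 August 2041.
Expiry of referenced patent VP-595059:
  Base: filing + 22 years → 26 November 2036.
  Opposition Stay Credit: +56 days → 21 January 2037.
  Marketing Approval Extension: 1777 days claimed exceeds the 990-day cap, so +990 days → 8 October 2039.
Terminal disclaimer: VP-805265 expires on the earlier of 8 August 2041 and 8 October 2039.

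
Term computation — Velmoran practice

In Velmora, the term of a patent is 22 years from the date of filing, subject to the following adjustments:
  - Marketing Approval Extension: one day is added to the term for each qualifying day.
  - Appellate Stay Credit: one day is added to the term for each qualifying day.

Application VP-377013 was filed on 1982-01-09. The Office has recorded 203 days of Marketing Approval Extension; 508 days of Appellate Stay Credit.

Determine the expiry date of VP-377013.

Base term: filing date + 22 years → 9 January 2004.
Marketing Approval Extension: +203 days → 30 July 2004.
Appellate Stay Credit: +508 days → 20 December 2005.

December 20, 2005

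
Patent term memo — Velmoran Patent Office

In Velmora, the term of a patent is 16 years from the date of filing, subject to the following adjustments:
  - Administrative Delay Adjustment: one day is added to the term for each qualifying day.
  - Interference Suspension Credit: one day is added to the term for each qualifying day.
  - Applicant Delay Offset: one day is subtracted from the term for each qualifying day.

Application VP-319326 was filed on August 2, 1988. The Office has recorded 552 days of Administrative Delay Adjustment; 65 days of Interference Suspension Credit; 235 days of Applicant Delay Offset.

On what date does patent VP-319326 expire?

Base term: filing date + 16 years → 2 August 2004.
Administrative Delay Adjustment: +552 days → 5 February 2006.
Interference Suspension Credit: +65 days → 11 April 2006.
Applicant Delay Offset: −235 days → 19 August 2005.

2005-08-19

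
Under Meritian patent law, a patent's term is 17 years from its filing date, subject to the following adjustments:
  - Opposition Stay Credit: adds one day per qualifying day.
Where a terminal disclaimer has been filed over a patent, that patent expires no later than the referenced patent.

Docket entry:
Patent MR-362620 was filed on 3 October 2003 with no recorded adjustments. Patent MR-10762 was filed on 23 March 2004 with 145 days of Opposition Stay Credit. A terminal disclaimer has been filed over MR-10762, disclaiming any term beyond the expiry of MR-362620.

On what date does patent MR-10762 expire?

2020-10-03

Natural term of MR-10762:
  Base: filing + 17 years → 23 March 2021.
  Opposition Stay Credit: +145 days → 15 August 2021.
Expiry of referenced patent MR-362620:
  Base: filing + 17 years → 3 October 2020.
Terminal disclaimer: MR-10762 expires on the earlier of 15 August 2021 and 3 October 2020.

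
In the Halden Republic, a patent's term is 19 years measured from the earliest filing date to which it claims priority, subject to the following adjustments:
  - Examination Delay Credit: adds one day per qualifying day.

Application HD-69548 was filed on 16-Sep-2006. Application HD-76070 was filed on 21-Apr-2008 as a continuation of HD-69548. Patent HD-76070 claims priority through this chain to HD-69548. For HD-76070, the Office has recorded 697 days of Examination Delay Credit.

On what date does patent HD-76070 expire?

August 14, 2027

Earliest priority filing: 16 September 2006.
Base term: 16 September 2006 + 19 years → 16 September 2025.
Examination Delay Credit: +697 days → 14 August 2027.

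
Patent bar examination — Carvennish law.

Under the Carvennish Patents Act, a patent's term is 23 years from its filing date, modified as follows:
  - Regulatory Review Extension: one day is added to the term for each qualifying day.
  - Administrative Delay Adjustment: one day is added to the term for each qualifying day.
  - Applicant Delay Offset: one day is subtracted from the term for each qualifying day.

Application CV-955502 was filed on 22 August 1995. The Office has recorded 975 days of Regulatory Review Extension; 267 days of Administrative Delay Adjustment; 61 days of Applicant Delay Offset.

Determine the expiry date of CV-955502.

Base term: filing date + 23 years → 22 August 2018.
Regulatory Review Extension: +975 days → 23 April 2021.
Administrative Delay Adjustment: +267 days → 15 January 2022.
Applicant Delay Offset: −61 days → 15 November 2021.

November 15, 2021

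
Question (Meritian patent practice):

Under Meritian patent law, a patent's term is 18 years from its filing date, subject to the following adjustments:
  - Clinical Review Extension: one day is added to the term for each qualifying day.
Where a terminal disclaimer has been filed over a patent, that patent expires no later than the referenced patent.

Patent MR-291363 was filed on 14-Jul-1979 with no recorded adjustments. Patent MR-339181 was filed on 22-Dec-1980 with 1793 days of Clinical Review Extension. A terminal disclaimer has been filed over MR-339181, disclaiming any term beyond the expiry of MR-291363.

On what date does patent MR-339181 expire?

July 14, 1997

Natural term of MR-339181:
  Base: filing + 18 years → 22 December 1998.
  Clinical Review Extension: +1793 days → 19 November 2003.
Expiry of referenced patent MR-291363:
  Base: filing + 18 years → 14 July 1997.
Terminal disclaimer: MR-339181 expires on the earlier of 19 November 2003 and 14 July 1997.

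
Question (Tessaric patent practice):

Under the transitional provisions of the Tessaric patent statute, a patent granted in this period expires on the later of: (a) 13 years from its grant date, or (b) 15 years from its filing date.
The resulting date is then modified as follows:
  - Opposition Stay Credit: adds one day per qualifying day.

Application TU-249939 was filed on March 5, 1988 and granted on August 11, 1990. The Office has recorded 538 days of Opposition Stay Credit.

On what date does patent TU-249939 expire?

January 30, 2005

(a) grant + 13 years → 11 August 2003.
(b) filing + 15 years → 5 March 2003.
Later of the two: 11 August 2003.
Opposition Stay Credit: +538 days → 30 January 2005.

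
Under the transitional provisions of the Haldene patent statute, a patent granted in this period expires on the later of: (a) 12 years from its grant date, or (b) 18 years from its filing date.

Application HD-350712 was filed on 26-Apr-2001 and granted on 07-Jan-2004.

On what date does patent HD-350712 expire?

(a) grant + 12 years → 7 January 2016.
(b) filing + 18 years → 26 April 2019.
Later of the two: 26 April 2019.

2019-04-26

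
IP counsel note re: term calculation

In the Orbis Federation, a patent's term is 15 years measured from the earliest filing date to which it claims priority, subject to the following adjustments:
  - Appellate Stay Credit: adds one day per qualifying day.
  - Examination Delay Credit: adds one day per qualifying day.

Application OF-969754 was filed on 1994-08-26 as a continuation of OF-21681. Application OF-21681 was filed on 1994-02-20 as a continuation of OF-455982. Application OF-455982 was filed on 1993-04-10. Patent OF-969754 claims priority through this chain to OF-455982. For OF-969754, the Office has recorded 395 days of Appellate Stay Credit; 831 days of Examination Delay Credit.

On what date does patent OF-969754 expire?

August 19, 2011

Earliest priority filing: 10 April 1993.
Base term: 10 April 1993 + 15 years → 10 April 2008.
Appellate Stay Credit: +395 days → 10 May 2009.
Examination Delay Credit: +831 days → 19 August 2011.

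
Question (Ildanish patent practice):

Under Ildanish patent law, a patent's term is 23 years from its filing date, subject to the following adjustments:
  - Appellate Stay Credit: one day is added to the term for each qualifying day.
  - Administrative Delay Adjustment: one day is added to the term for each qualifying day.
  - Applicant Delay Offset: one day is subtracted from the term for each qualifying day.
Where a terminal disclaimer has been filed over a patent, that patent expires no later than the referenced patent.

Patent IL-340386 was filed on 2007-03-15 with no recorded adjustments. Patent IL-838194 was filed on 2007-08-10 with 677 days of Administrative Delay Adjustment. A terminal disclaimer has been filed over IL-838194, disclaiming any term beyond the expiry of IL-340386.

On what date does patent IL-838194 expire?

March 15, 2030

Natural term of IL-838194:
  Base: filing + 23 years → 10 August 2030.
  Administrative Delay Adjustment: +677 days → 17 June 2032.
Expiry of referenced patent IL-340386:
  Base: filing + 23 years → 15 March 2030.
Terminal disclaimer: IL-838194 expires on the earlier of 17 June 2032 and 15 March 2030.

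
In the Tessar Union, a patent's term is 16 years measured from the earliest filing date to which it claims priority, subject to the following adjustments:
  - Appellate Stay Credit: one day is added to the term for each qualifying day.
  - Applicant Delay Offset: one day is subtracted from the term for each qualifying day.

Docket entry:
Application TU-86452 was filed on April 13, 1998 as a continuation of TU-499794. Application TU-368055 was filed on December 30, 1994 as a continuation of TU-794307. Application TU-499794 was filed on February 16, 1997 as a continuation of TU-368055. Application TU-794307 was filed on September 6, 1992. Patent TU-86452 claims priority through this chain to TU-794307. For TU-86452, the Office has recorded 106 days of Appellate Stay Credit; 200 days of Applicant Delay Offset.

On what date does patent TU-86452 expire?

June 4, 2008

Earliest priority filing: 6 September 1992.
Base term: 6 September 1992 + 16 years → 6 September 2008.
Appellate Stay Credit: +106 days → 21 December 2008.
Applicant Delay Offset: −200 days → 4 June 2008.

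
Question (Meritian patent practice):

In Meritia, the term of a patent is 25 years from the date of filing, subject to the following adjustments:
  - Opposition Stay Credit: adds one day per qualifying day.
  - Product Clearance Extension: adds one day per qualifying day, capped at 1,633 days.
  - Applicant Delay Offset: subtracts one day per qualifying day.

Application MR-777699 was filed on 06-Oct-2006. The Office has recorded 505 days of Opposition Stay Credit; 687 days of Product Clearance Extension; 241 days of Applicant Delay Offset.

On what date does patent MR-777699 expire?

2034-05-14

Base term: filing date + 25 years → 6 October 2031.
Opposition Stay Credit: +505 days → 22 February 2033.
Product Clearance Extension: 687 days (within the 1633-day cap) → +687 days → 10 January 2035.
Applicant Delay Offset: −241 days → 14 May 2034.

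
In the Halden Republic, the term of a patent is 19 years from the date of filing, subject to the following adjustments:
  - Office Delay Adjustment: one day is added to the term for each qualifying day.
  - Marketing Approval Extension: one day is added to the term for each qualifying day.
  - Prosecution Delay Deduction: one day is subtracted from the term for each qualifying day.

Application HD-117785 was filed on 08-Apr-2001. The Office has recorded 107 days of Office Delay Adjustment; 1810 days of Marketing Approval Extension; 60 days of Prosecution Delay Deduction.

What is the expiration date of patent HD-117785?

Base term: filing date + 19 years → 8 April 2020.
Office Delay Adjustment: +107 days → 24 July 2020.
Marketing Approval Extension: +1810 days → 8 July 2025.
Prosecution Delay Deduction: −60 days → 9 May 2025.

May 9, 2025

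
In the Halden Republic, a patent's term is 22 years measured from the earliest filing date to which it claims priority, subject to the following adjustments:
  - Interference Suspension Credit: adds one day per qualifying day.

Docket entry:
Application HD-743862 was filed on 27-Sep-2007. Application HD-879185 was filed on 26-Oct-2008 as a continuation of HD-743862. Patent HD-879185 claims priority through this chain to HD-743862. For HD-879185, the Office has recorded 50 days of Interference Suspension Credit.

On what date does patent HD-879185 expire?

2029-11-16

Earliest priority filing: 27 September 2007.
Base term: 27 September 2007 + 22 years → 27 September 2029.
Interference Suspension Credit: +50 days → 16 November 2029.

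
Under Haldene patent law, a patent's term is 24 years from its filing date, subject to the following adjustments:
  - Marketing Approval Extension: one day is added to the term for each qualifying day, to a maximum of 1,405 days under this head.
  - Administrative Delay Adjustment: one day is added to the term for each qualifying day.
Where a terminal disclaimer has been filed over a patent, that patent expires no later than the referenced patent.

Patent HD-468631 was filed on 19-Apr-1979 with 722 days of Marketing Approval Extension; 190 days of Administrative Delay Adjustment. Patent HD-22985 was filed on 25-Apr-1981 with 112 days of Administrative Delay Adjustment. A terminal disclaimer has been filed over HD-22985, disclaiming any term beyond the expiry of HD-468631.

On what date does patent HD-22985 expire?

2005-08-15

Natural term of HD-22985:
  Base: filing + 24 years → 25 April 2005.
  Administrative Delay Adjustment: +112 days → 15 August 2005.
Expiry of referenced patent HD-468631:
  Base: filing + 24 years → 19 April 2003.
  Marketing Approval Extension: 722 days (within the 1405-day cap) → +722 days → 10 April 2005.
  Administrative Delay Adjustment: +190 days → 17 October 2005.
Terminal disclaimer: HD-22985 expires on the earlier of 15 August 2005 and 17 October 2005.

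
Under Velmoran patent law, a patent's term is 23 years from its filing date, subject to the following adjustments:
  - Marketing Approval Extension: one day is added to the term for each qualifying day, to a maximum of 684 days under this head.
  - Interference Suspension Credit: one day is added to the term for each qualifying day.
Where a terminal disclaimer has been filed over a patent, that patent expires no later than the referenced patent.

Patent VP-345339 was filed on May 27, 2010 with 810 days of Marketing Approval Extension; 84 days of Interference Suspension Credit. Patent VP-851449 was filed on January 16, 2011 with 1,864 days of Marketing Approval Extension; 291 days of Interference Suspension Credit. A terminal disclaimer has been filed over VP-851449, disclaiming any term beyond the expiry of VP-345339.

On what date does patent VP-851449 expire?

Natural term of VP-851449:
  Base: filing + 23 years → 16 January 2034.
  Marketing Approval Extension: 1864 days claimed exceeds the 684-day cap, so +684 days → 1 December 2035.
  Interference Suspension Credit: +291 days → 17 September 2036.
Expiry of referenced patent VP-345339:
  Base: filing + 23 years → 27 May 2033.
  Marketing Approval Extension: 810 days claimed exceeds the 684-day cap, so +684 days → 11 April 2035.
  Interference Suspension Credit: +84 days → 4 July 2035.
Terminal disclaimer: VP-851449 expires on the earlier of 17 September 2036 and 4 July 2035.

2035-07-04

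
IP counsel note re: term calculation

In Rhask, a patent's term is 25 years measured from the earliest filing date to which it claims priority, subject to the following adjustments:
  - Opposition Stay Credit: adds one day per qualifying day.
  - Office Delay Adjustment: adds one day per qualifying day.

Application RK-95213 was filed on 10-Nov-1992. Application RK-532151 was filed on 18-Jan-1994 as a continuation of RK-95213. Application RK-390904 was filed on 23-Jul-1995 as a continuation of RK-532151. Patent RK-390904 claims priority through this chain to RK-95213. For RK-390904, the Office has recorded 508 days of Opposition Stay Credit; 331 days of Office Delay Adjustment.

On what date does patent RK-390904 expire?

2020-02-27

Earliest priority filing: 10 November 1992.
Base term: 10 November 1992 + 25 years → 10 November 2017.
Opposition Stay Credit: +508 days → 2 April 2019.
Office Delay Adjustment: +331 days → 27 February 2020.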